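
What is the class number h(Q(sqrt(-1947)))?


K = Q(sqrt(-1947)). d mod 4 = 1, so D = disc(K) = d = -1947
h(K) equals the number of primitive reduced positive-definite forms (a, b, c) = a*x^2 + b*x*y + c*y^2 with b^2 - 4ac = D,
where reduced means |b| <= a <= c, with b >= 0 whenever |b| = a or a = c, and primitive means gcd(a, b, c) = 1.
Reduced forces 3a^2 <= |D| = 1947, so 1 <= a <= 25; b must have the parity of D, and c = (b^2 - D)/(4a) must be an integer >= a.
Enumerate a = 1..25, b in [-a, a]:
  a=1: (1, 1, 487)  [1]
  a=2: none
  a=3: (3, 3, 163)  [1]
  a=4..10: none
  a=11: (11, 11, 47)  [1]
  a=12: none
  a=13: (13, -9, 39), (13, 9, 39)  [2]
  a=14..16: none
  a=17: (17, -5, 29), (17, 5, 29)  [2]
  a=18..22: none
  a=23: (23, 13, 23)  [1]
  a=24..25: none
Total reduced forms: 1 + 1 + 1 + 2 + 2 + 1 = 8
h = 8

8


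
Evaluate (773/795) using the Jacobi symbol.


Compute (773/795) via quadratic reciprocity:
  reciprocity: (773/795) -> +(795/773)
  reduce: (22/773)
  pull out 2: (2/773) = -1  (since 773 mod 8 = 5)
  reciprocity: (11/773) -> +(773/11)
  reduce: (3/11)
  reciprocity: (3/11) -> -(11/3)
  reduce: (2/3)
  pull out 2: (2/3) = -1  (since 3 mod 8 = 3)
  (1/3) = 1
Product of signs = -1

-1


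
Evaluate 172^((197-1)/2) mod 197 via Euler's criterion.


p = 197 is prime and the exponent is (p-1)/2 = 98, so by Euler's criterion 172^98 = (172/197) = +1 or -1 mod 197.
Compute by square-and-multiply:
  98 = 64 + 32 + 2 (binary 1100010)
  Repeated squaring mod 197: 172^1 = 172, 172^2 = 34, 172^4 = 171, 172^8 = 85, 172^16 = 133, 172^32 = 156, 172^64 = 105
  172^98 = 172^64 * 172^32 * 172^2 = 105 * 156 * 34 mod 197
    105 * 156 = 16380 = 29 mod 197
    29 * 34 = 986 = 1 mod 197
  172^98 = 1 mod 197
Result 1: 172 is a quadratic residue mod 197.
172^98 mod 197 = 1

1


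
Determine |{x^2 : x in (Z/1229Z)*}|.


For prime p, the number of non-zero quadratic residues is (p-1)/2.
= (1229-1)/2
= 614

614


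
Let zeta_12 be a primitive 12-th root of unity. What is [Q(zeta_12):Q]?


The degree equals Euler's totient phi(12).
12 = 2^2 * 3
phi(12) = 4

4


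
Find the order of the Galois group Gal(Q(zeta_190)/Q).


|Gal(Q(zeta_190)/Q)| = phi(190)
= 72

72


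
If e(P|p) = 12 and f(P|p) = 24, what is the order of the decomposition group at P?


|D_P| = e * f
= 12 * 24
= 288

288


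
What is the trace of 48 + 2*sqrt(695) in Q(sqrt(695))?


Tr(a + b*sqrt(d)) = (a + b*sqrt(d)) + (a - b*sqrt(d)) = 2a
= 2 * (48)
= 96

96


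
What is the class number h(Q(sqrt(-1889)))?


K = Q(sqrt(-1889)). d mod 4 = 3, so D = disc(K) = 4d = -7556
h(K) equals the number of primitive reduced positive-definite forms (a, b, c) = a*x^2 + b*x*y + c*y^2 with b^2 - 4ac = D,
where reduced means |b| <= a <= c, with b >= 0 whenever |b| = a or a = c, and primitive means gcd(a, b, c) = 1.
Reduced forces 3a^2 <= |D| = 7556, so 1 <= a <= 50; b must have the parity of D, and c = (b^2 - D)/(4a) must be an integer >= a.
Enumerate a = 1..50, b in [-a, a]:
  a=1: (1, 0, 1889)  [1]
  a=2: (2, 2, 945)  [1]
  a=3: (3, -2, 630), (3, 2, 630)  [2]
  a=4: none
  a=5: (5, -2, 378), (5, 2, 378)  [2]
  a=6: (6, -2, 315), (6, 2, 315)  [2]
  a=7: (7, -2, 270), (7, 2, 270)  [2]
  a=8: none
  a=9: (9, -2, 210), (9, 2, 210)  [2]
  a=10: (10, -2, 189), (10, 2, 189)  [2]
  a=11: (11, -10, 174), (11, 10, 174)  [2]
  a=12: none
  a=13: (13, -6, 146), (13, 6, 146)  [2]
  a=14: (14, -2, 135), (14, 2, 135)  [2]
  a=15: (15, -8, 127), (15, -2, 126), (15, 2, 126), (15, 8, 127)  [4]
  a=16: none
  a=17: (17, -14, 114), (17, 14, 114)  [2]
  a=18: (18, -2, 105), (18, 2, 105)  [2]
  a=19: (19, -14, 102), (19, 14, 102)  [2]
  a=20: none
  a=21: (21, -16, 93), (21, -2, 90), (21, 2, 90), (21, 16, 93)  [4]
  a=22: (22, -10, 87), (22, 10, 87)  [2]
  a=23..24: none
  a=25: (25, -12, 77), (25, 12, 77)  [2]
  a=26: (26, -6, 73), (26, 6, 73)  [2]
  a=27: (27, -2, 70), (27, 2, 70)  [2]
  a=28: none
  a=29: (29, -10, 66), (29, 10, 66)  [2]
  a=30: (30, -22, 67), (30, -2, 63), (30, 2, 63), (30, 22, 67)  [4]
  a=31: (31, -16, 63), (31, 16, 63)  [2]
  a=32: none
  a=33: (33, -32, 65), (33, -10, 58), (33, 10, 58), (33, 32, 65)  [4]
  a=34: (34, -14, 57), (34, 14, 57)  [2]
  a=35: (35, -12, 55), (35, -2, 54), (35, 2, 54), (35, 12, 55)  [4]
  a=36..37: none
  a=38: (38, -14, 51), (38, 14, 51)  [2]
  a=39: (39, -32, 55), (39, -20, 51), (39, 20, 51), (39, 32, 55)  [4]
  a=40..41: none
  a=42: (42, -26, 49), (42, -2, 45), (42, 2, 45), (42, 26, 49)  [4]
  a=43..44: none
  a=45: (45, -38, 50), (45, 38, 50)  [2]
  a=46..50: none
Total reduced forms: 1 + 1 + 2 + 2 + 2 + 2 + 2 + 2 + 2 + 2 + 2 + 4 + 2 + 2 + 2 + 4 + 2 + 2 + 2 + 2 + 2 + 4 + 2 + 4 + 2 + 4 + 2 + 4 + 4 + 2 = 72
h = 72

72


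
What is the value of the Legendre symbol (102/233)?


p = 233 is prime, so compute (102/233) with the reciprocity algorithm (Jacobi-symbol steps: pull out 2s via (2/n), flip via reciprocity, reduce):
  pull out 2: (2/233) = +1  (since 233 mod 8 = 1)
  reciprocity: (51/233) -> +(233/51)
  reduce: (29/51)
  reciprocity: (29/51) -> +(51/29)
  reduce: (22/29)
  pull out 2: (2/29) = -1  (since 29 mod 8 = 5)
  reciprocity: (11/29) -> +(29/11)
  reduce: (7/11)
  reciprocity: (7/11) -> -(11/7)
  reduce: (4/7)
  pull out 2: (2/7) = +1  (since 7 mod 8 = 7)
  pull out 2: (2/7) = +1  (since 7 mod 8 = 7)
  (1/7) = 1
Product of signs = 1
(102/233) = 1

1


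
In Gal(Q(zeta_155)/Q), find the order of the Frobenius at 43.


The Frobenius at p in Gal(Q(zeta_n)/Q) = (Z/nZ)* is the class of p, so its order is ord_155(43), the smallest k >= 1 with 43^k = 1 mod 155.
n = 155 = 5 * 31, phi(155) = 120; the order divides phi(n).
Divisors of 120: 1, 2, 3, 4, 5, 6, 8, 10, 12, 15, 20, 24, 30, 40, 60, 120
Repeated squaring mod 155: 43^1 = 43, 43^2 = 144, 43^4 = 121, 43^8 = 71, 43^16 = 81, 43^32 = 51, 43^64 = 121
Test divisors in increasing order:
  k=1: 43^1 = 43 mod 155
  k=2: 43^2 = 144 mod 155
  k=3: 43^3 = 144 * 43 = 147 mod 155
  k=4: 43^4 = 121 mod 155
  k=5: 43^5 = 121 * 43 = 88 mod 155
  k=6: 43^6 = 121 * 144 = 64 mod 155
  k=8: 43^8 = 71 mod 155
  k=10: 43^10 = 71 * 144 = 149 mod 155
  k=12: 43^12 = 71 * 121 = 66 mod 155
  k=15: 43^15 = 71 * 121 * 144 * 43 = 92 mod 155
  k=20: 43^20 = 81 * 121 = 36 mod 155
  k=24: 43^24 = 81 * 71 = 16 mod 155
  k=30: 43^30 = 81 * 71 * 121 * 144 = 94 mod 155
  k=40: 43^40 = 51 * 71 = 56 mod 155
  k=60: 43^60 = 51 * 81 * 71 * 121 = 1 mod 155  <- first divisor giving 1
Order = 60

60


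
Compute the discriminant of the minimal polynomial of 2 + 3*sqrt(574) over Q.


The element 2 + 3*sqrt(574) has minimal polynomial:
x^2 - 4*x - 5162
Discriminant = (-4)^2 - 4*(-5162)
= 16 + 20648
= 20664

20664


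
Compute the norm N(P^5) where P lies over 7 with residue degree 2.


N(P^a) = p^(a*f)
= 7^(5*2)
= 7^10
= 282475249

282475249


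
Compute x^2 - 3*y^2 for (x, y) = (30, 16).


x^2 - d*y^2
= 30^2 - 3*16^2
= 900 - 768
= 132

132


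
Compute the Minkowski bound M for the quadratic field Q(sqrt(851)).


d = 851, d mod 4 = 3, so disc(K) = 4d = 3404; |disc(K)| = 3404
Real quadratic field, so n = 2, s = r2 = 0, r1 = 2
M = (n!/n^n) * (4/pi)^s * sqrt(|disc(K)|) = (2!/2^2) * (4/pi)^0 * sqrt(3404)
= 0.5 * 1.000000 * 58.343809
= 29.1719

29.1719


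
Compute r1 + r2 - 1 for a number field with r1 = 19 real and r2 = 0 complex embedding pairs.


By Dirichlet's unit theorem:
rank = r1 + r2 - 1
= 19 + 0 - 1
= 18

18


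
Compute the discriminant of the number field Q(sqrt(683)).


For K = Q(sqrt(d)) with d squarefree: disc(K) = d if d = 1 mod 4, and disc(K) = 4d if d = 2 or 3 mod 4.
Here d = 683, and d mod 4 = 3.
d = 3 mod 4, not 1 (O_K = Z[sqrt(d)]), so disc(K) = 4d = 4 * (683) = 2732

2732


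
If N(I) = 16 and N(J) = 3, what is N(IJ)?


N(IJ) = N(I) * N(J)
= 16 * 3
= 48

48


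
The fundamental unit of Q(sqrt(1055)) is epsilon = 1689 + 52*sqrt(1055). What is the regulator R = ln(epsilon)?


epsilon = 1689 + 52*sqrt(1055)
= 3377.9997
R = ln(3377.9997)
= 8.1250

8.1250


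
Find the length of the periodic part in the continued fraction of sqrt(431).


Run the CF algorithm for sqrt(431).
a_0 = floor(sqrt(431)) = 20; set m_0=0, q_0=1.
Recurrence: m' = q*a - m,  q' = (d - m'^2)/q,  a' = floor((a_0 + m')/q').
  step 1: m=20, q=31, a=1
  step 2: m=11, q=10, a=3
  step 3: m=19, q=7, a=5
  step 4: m=16, q=25, a=1
  step 5: m=9, q=14, a=2
  step 6: m=19, q=5, a=7
  step 7: m=16, q=35, a=1
  step 8: m=19, q=2, a=19
  step 9: m=19, q=35, a=1
  step 10: m=16, q=5, a=7
  step 11: m=19, q=14, a=2
  step 12: m=9, q=25, a=1
  step 13: m=16, q=7, a=5
  step 14: m=19, q=10, a=3
  step 15: m=11, q=31, a=1
  step 16: m=20, q=1, a=40
a_16 = 2*a_0 = 40, so the period closes here.
sqrt(431) = [20; 1, 3, 5, 1, 2, 7, 1, 19, 1, 7, 2, 1, 5, 3, 1, 40]
Period length = 16

16


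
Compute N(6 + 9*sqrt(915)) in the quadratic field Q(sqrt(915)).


N(a + b*sqrt(d)) = a^2 - d*b^2
= (6)^2 - (915)*(9)^2
= 36 - 74115
= -74079

-74079


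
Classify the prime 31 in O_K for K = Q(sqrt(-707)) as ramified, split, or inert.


K = Q(sqrt(-707)). Since d mod 4 = 1, disc(K) = -707.
Check p | disc: -707 mod 31 = 6.
p does not divide disc. Compute Legendre symbol (d/p):
6^((31-1)/2) mod 31 = -1
(d/p) = -1, so p is inert: (p) stays prime with e=1, f=2, g=1.
Therefore p is inert.

inert


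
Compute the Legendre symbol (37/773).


p = 773 is prime, so compute (37/773) with the reciprocity algorithm (Jacobi-symbol steps: pull out 2s via (2/n), flip via reciprocity, reduce):
  reciprocity: (37/773) -> +(773/37)
  reduce: (33/37)
  reciprocity: (33/37) -> +(37/33)
  reduce: (4/33)
  pull out 2: (2/33) = +1  (since 33 mod 8 = 1)
  pull out 2: (2/33) = +1  (since 33 mod 8 = 1)
  (1/33) = 1
Product of signs = 1
(37/773) = 1

1


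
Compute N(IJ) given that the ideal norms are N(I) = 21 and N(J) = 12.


N(IJ) = N(I) * N(J)
= 21 * 12
= 252

252


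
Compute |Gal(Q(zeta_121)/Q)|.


|Gal(Q(zeta_121)/Q)| = phi(121)
= 110

110


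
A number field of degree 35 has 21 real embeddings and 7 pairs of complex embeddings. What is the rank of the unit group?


By Dirichlet's unit theorem:
rank = r1 + r2 - 1
= 21 + 7 - 1
= 27

27


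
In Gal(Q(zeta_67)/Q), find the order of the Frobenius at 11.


The Frobenius at p in Gal(Q(zeta_n)/Q) = (Z/nZ)* is the class of p, so its order is ord_67(11), the smallest k >= 1 with 11^k = 1 mod 67.
n = 67 = 67, phi(67) = 66; the order divides phi(n).
Divisors of 66: 1, 2, 3, 6, 11, 22, 33, 66
Repeated squaring mod 67: 11^1 = 11, 11^2 = 54, 11^4 = 35, 11^8 = 19, 11^16 = 26, 11^32 = 6, 11^64 = 36
Test divisors in increasing order:
  k=1: 11^1 = 11 mod 67
  k=2: 11^2 = 54 mod 67
  k=3: 11^3 = 54 * 11 = 58 mod 67
  k=6: 11^6 = 35 * 54 = 14 mod 67
  k=11: 11^11 = 19 * 54 * 11 = 30 mod 67
  k=22: 11^22 = 26 * 35 * 54 = 29 mod 67
  k=33: 11^33 = 6 * 11 = 66 mod 67
  k=66: 11^66 = 36 * 54 = 1 mod 67  <- first divisor giving 1
Order = 66

66


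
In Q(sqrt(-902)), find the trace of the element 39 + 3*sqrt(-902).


Tr(a + b*sqrt(d)) = (a + b*sqrt(d)) + (a - b*sqrt(d)) = 2a
= 2 * (39)
= 78

78


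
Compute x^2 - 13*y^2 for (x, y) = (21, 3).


x^2 - d*y^2
= 21^2 - 13*3^2
= 441 - 117
= 324

324


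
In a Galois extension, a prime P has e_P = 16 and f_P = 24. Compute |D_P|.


|D_P| = e * f
= 16 * 24
= 384

384


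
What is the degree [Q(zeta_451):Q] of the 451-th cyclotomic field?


The degree equals Euler's totient phi(451).
451 = 11 * 41
phi(451) = 400

400


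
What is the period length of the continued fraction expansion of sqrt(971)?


Run the CF algorithm for sqrt(971).
a_0 = floor(sqrt(971)) = 31; set m_0=0, q_0=1.
Recurrence: m' = q*a - m,  q' = (d - m'^2)/q,  a' = floor((a_0 + m')/q').
  step 1: m=31, q=10, a=6
  step 2: m=29, q=13, a=4
  step 3: m=23, q=34, a=1
  step 4: m=11, q=25, a=1
  step 5: m=14, q=31, a=1
  step 6: m=17, q=22, a=2
  step 7: m=27, q=11, a=5
  step 8: m=28, q=17, a=3
  step 9: m=23, q=26, a=2
  step 10: m=29, q=5, a=12
  step 11: m=31, q=2, a=31
  step 12: m=31, q=5, a=12
  step 13: m=29, q=26, a=2
  step 14: m=23, q=17, a=3
  step 15: m=28, q=11, a=5
  step 16: m=27, q=22, a=2
  step 17: m=17, q=31, a=1
  step 18: m=14, q=25, a=1
  step 19: m=11, q=34, a=1
  step 20: m=23, q=13, a=4
  step 21: m=29, q=10, a=6
  step 22: m=31, q=1, a=62
a_22 = 2*a_0 = 62, so the period closes here.
sqrt(971) = [31; 6, 4, 1, 1, 1, 2, 5, 3, 2, 12, 31, 12, 2, 3, 5, 2, 1, 1, 1, 4, 6, 62]
Period length = 22

22


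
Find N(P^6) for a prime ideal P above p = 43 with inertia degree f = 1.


N(P^a) = p^(a*f)
= 43^(6*1)
= 43^6
= 6321363049

6321363049


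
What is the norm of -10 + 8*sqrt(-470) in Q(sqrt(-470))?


N(a + b*sqrt(d)) = a^2 - d*b^2
= (-10)^2 - (-470)*(8)^2
= 100 + 30080
= 30180

30180


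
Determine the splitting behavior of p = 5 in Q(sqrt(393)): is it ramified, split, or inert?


K = Q(sqrt(393)). Since d mod 4 = 1, disc(K) = 393.
Check p | disc: 393 mod 5 = 3.
p does not divide disc. Compute Legendre symbol (d/p):
3^((5-1)/2) mod 5 = -1
(d/p) = -1, so p is inert: (p) stays prime with e=1, f=2, g=1.
Therefore p is inert.

inert


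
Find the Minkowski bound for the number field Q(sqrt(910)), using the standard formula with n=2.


d = 910, d mod 4 = 2, so disc(K) = 4d = 3640; |disc(K)| = 3640
Real quadratic field, so n = 2, s = r2 = 0, r1 = 2
M = (n!/n^n) * (4/pi)^s * sqrt(|disc(K)|) = (2!/2^2) * (4/pi)^0 * sqrt(3640)
= 0.5 * 1.000000 * 60.332413
= 30.1662

30.1662


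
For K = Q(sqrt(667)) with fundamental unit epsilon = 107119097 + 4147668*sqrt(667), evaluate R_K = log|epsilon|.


epsilon = 107119097 + 4147668*sqrt(667)
= 2.1424e+08
R = ln(2.1424e+08)
= 19.1826

19.1826


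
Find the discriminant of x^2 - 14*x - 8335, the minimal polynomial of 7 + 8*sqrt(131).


The element 7 + 8*sqrt(131) has minimal polynomial:
x^2 - 14*x - 8335
Discriminant = (-14)^2 - 4*(-8335)
= 196 + 33340
= 33536

33536


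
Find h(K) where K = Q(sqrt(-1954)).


K = Q(sqrt(-1954)). d mod 4 = 2, so D = disc(K) = 4d = -7816
h(K) equals the number of primitive reduced positive-definite forms (a, b, c) = a*x^2 + b*x*y + c*y^2 with b^2 - 4ac = D,
where reduced means |b| <= a <= c, with b >= 0 whenever |b| = a or a = c, and primitive means gcd(a, b, c) = 1.
Reduced forces 3a^2 <= |D| = 7816, so 1 <= a <= 51; b must have the parity of D, and c = (b^2 - D)/(4a) must be an integer >= a.
Enumerate a = 1..51, b in [-a, a]:
  a=1: (1, 0, 1954)  [1]
  a=2: (2, 0, 977)  [1]
  a=3..4: none
  a=5: (5, -2, 391), (5, 2, 391)  [2]
  a=6..9: none
  a=10: (10, -8, 197), (10, 8, 197)  [2]
  a=11: (11, -4, 178), (11, 4, 178)  [2]
  a=12: none
  a=13: (13, -6, 151), (13, 6, 151)  [2]
  a=14..16: none
  a=17: (17, -2, 115), (17, 2, 115)  [2]
  a=18..21: none
  a=22: (22, -4, 89), (22, 4, 89)  [2]
  a=23: (23, -2, 85), (23, 2, 85)  [2]
  a=24: none
  a=25: (25, -22, 83), (25, 22, 83)  [2]
  a=26: (26, -20, 79), (26, 20, 79)  [2]
  a=27..33: none
  a=34: (34, -32, 65), (34, 32, 65)  [2]
  a=35..36: none
  a=37: (37, -18, 55), (37, 18, 55)  [2]
  a=38..42: none
  a=43: (43, -28, 50), (43, 28, 50)  [2]
  a=44..45: none
  a=46: (46, -44, 53), (46, 44, 53)  [2]
  a=47..51: none
Total reduced forms: 1 + 1 + 2 + 2 + 2 + 2 + 2 + 2 + 2 + 2 + 2 + 2 + 2 + 2 + 2 = 28
h = 28

28


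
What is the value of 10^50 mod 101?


p = 101 is prime and the exponent is (p-1)/2 = 50, so by Euler's criterion 10^50 = (10/101) = +1 or -1 mod 101.
Compute by square-and-multiply:
  50 = 32 + 16 + 2 (binary 110010)
  Repeated squaring mod 101: 10^1 = 10, 10^2 = 100, 10^4 = 1, 10^8 = 1, 10^16 = 1, 10^32 = 1
  10^50 = 10^32 * 10^16 * 10^2 = 1 * 1 * 100 mod 101
    1 * 1 = 1 = 1 mod 101
    1 * 100 = 100 = 100 mod 101
  10^50 = 100 mod 101
Result 100 = p - 1 = -1 mod 101: 10 is a quadratic non-residue mod 101. As a residue in [0, p-1] the value is 100.
10^50 mod 101 = 100

100


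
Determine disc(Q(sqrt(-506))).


For K = Q(sqrt(d)) with d squarefree: disc(K) = d if d = 1 mod 4, and disc(K) = 4d if d = 2 or 3 mod 4.
Here d = -506, and d mod 4 = 2.
d = 2 mod 4, not 1 (O_K = Z[sqrt(d)]), so disc(K) = 4d = 4 * (-506) = -2024

-2024


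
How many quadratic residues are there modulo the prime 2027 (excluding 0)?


For prime p, the number of non-zero quadratic residues is (p-1)/2.
= (2027-1)/2
= 1013

1013


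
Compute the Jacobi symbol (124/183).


Compute (124/183) via quadratic reciprocity:
  pull out 2: (2/183) = +1  (since 183 mod 8 = 7)
  pull out 2: (2/183) = +1  (since 183 mod 8 = 7)
  reciprocity: (31/183) -> -(183/31)
  reduce: (28/31)
  pull out 2: (2/31) = +1  (since 31 mod 8 = 7)
  pull out 2: (2/31) = +1  (since 31 mod 8 = 7)
  reciprocity: (7/31) -> -(31/7)
  reduce: (3/7)
  reciprocity: (3/7) -> -(7/3)
  reduce: (1/3)
  (1/3) = 1
Product of signs = -1

-1


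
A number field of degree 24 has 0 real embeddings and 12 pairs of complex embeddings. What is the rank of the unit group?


By Dirichlet's unit theorem:
rank = r1 + r2 - 1
= 0 + 12 - 1
= 11

11


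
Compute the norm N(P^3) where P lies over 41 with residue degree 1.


N(P^a) = p^(a*f)
= 41^(3*1)
= 41^3
= 68921

68921


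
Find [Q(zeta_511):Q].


The degree equals Euler's totient phi(511).
511 = 7 * 73
phi(511) = 432

432


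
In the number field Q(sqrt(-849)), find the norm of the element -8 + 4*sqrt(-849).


N(a + b*sqrt(d)) = a^2 - d*b^2
= (-8)^2 - (-849)*(4)^2
= 64 + 13584
= 13648

13648


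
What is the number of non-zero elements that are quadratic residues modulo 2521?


For prime p, the number of non-zero quadratic residues is (p-1)/2.
= (2521-1)/2
= 1260

1260


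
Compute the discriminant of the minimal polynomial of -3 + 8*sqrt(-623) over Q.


The element -3 + 8*sqrt(-623) has minimal polynomial:
x^2 + 6*x + 39881
Discriminant = (6)^2 - 4*(39881)
= 36 - 159524
= -159488

-159488


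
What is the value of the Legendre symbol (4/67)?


p = 67 is prime, so compute (4/67) with the reciprocity algorithm (Jacobi-symbol steps: pull out 2s via (2/n), flip via reciprocity, reduce):
  pull out 2: (2/67) = -1  (since 67 mod 8 = 3)
  pull out 2: (2/67) = -1  (since 67 mod 8 = 3)
  (1/67) = 1
Product of signs = 1
(4/67) = 1

1


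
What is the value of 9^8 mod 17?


p = 17 is prime and the exponent is (p-1)/2 = 8, so by Euler's criterion 9^8 = (9/17) = +1 or -1 mod 17.
Compute by square-and-multiply:
  8 = 8 (binary 1000)
  Repeated squaring mod 17: 9^1 = 9, 9^2 = 13, 9^4 = 16, 9^8 = 1
  9^8 = 1 mod 17
Result 1: 9 is a quadratic residue mod 17.
9^8 mod 17 = 1

1


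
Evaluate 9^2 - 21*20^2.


x^2 - d*y^2
= 9^2 - 21*20^2
= 81 - 8400
= -8319

-8319


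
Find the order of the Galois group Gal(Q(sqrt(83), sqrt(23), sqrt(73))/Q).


The 3 square roots of distinct primes are multiplicatively independent over Q,
so [K:Q] = 2^3 and Gal(K/Q) is isomorphic to (Z/2Z)^3.
|Gal| = 2^3 = 8

8


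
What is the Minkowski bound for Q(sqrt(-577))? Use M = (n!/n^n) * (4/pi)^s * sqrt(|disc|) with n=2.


d = -577, d mod 4 = 3, so disc(K) = 4d = -2308; |disc(K)| = 2308
Imaginary quadratic field, so n = 2, s = r2 = 1, r1 = 0
M = (n!/n^n) * (4/pi)^s * sqrt(|disc(K)|) = (2!/2^2) * (4/pi)^1 * sqrt(2308)
= 0.5 * 1.273240 * 48.041649
= 30.5843

30.5843


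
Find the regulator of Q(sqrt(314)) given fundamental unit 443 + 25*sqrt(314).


epsilon = 443 + 25*sqrt(314)
= 886.0011
R = ln(886.0011)
= 6.7867

6.7867


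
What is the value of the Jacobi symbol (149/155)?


Compute (149/155) via quadratic reciprocity:
  reciprocity: (149/155) -> +(155/149)
  reduce: (6/149)
  pull out 2: (2/149) = -1  (since 149 mod 8 = 5)
  reciprocity: (3/149) -> +(149/3)
  reduce: (2/3)
  pull out 2: (2/3) = -1  (since 3 mod 8 = 3)
  (1/3) = 1
Product of signs = 1

1


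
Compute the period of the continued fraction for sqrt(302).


Run the CF algorithm for sqrt(302).
a_0 = floor(sqrt(302)) = 17; set m_0=0, q_0=1.
Recurrence: m' = q*a - m,  q' = (d - m'^2)/q,  a' = floor((a_0 + m')/q').
  step 1: m=17, q=13, a=2
  step 2: m=9, q=17, a=1
  step 3: m=8, q=14, a=1
  step 4: m=6, q=19, a=1
  step 5: m=13, q=7, a=4
  step 6: m=15, q=11, a=2
  step 7: m=7, q=23, a=1
  step 8: m=16, q=2, a=16
  step 9: m=16, q=23, a=1
  step 10: m=7, q=11, a=2
  step 11: m=15, q=7, a=4
  step 12: m=13, q=19, a=1
  step 13: m=6, q=14, a=1
  step 14: m=8, q=17, a=1
  step 15: m=9, q=13, a=2
  step 16: m=17, q=1, a=34
a_16 = 2*a_0 = 34, so the period closes here.
sqrt(302) = [17; 2, 1, 1, 1, 4, 2, 1, 16, 1, 2, 4, 1, 1, 1, 2, 34]
Period length = 16

16


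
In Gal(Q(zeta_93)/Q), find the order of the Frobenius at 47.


The Frobenius at p in Gal(Q(zeta_n)/Q) = (Z/nZ)* is the class of p, so its order is ord_93(47), the smallest k >= 1 with 47^k = 1 mod 93.
n = 93 = 3 * 31, phi(93) = 60; the order divides phi(n).
Divisors of 60: 1, 2, 3, 4, 5, 6, 10, 12, 15, 20, 30, 60
Repeated squaring mod 93: 47^1 = 47, 47^2 = 70, 47^4 = 64, 47^8 = 4, 47^16 = 16, 47^32 = 70
Test divisors in increasing order:
  k=1: 47^1 = 47 mod 93
  k=2: 47^2 = 70 mod 93
  k=3: 47^3 = 70 * 47 = 35 mod 93
  k=4: 47^4 = 64 mod 93
  k=5: 47^5 = 64 * 47 = 32 mod 93
  k=6: 47^6 = 64 * 70 = 16 mod 93
  k=10: 47^10 = 4 * 70 = 1 mod 93  <- first divisor giving 1
Order = 10

10


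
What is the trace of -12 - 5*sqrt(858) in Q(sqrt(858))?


Tr(a + b*sqrt(d)) = (a + b*sqrt(d)) + (a - b*sqrt(d)) = 2a
= 2 * (-12)
= -24

-24


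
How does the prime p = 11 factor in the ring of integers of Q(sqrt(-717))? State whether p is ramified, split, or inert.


K = Q(sqrt(-717)). Since d mod 4 = 3, disc(K) = -2868.
Check p | disc: -2868 mod 11 = 3.
p does not divide disc. Compute Legendre symbol (d/p):
9^((11-1)/2) mod 11 = 1
(d/p) = 1, so p splits: (p) = P*P' with e=1, f=1, g=2.
Therefore p is split.

split


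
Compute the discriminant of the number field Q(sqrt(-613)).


For K = Q(sqrt(d)) with d squarefree: disc(K) = d if d = 1 mod 4, and disc(K) = 4d if d = 2 or 3 mod 4.
Here d = -613, and d mod 4 = 3.
d = 3 mod 4, not 1 (O_K = Z[sqrt(d)]), so disc(K) = 4d = 4 * (-613) = -2452

-2452


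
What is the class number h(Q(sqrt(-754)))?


K = Q(sqrt(-754)). d mod 4 = 2, so D = disc(K) = 4d = -3016
h(K) equals the number of primitive reduced positive-definite forms (a, b, c) = a*x^2 + b*x*y + c*y^2 with b^2 - 4ac = D,
where reduced means |b| <= a <= c, with b >= 0 whenever |b| = a or a = c, and primitive means gcd(a, b, c) = 1.
Reduced forces 3a^2 <= |D| = 3016, so 1 <= a <= 31; b must have the parity of D, and c = (b^2 - D)/(4a) must be an integer >= a.
Enumerate a = 1..31, b in [-a, a]:
  a=1: (1, 0, 754)  [1]
  a=2: (2, 0, 377)  [1]
  a=3..4: none
  a=5: (5, -2, 151), (5, 2, 151)  [2]
  a=6: none
  a=7: (7, -6, 109), (7, 6, 109)  [2]
  a=8..9: none
  a=10: (10, -8, 77), (10, 8, 77)  [2]
  a=11: (11, -8, 70), (11, 8, 70)  [2]
  a=12: none
  a=13: (13, 0, 58)  [1]
  a=14: (14, -8, 55), (14, 8, 55)  [2]
  a=15..18: none
  a=19: (19, -10, 41), (19, 10, 41)  [2]
  a=20..21: none
  a=22: (22, -8, 35), (22, 8, 35)  [2]
  a=23..24: none
  a=25: (25, -22, 35), (25, 22, 35)  [2]
  a=26: (26, 0, 29)  [1]
  a=27..31: none
Total reduced forms: 1 + 1 + 2 + 2 + 2 + 2 + 1 + 2 + 2 + 2 + 2 + 1 = 20
h = 20

20


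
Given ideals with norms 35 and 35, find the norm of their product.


N(IJ) = N(I) * N(J)
= 35 * 35
= 1225

1225


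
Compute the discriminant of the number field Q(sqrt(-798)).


For K = Q(sqrt(d)) with d squarefree: disc(K) = d if d = 1 mod 4, and disc(K) = 4d if d = 2 or 3 mod 4.
Here d = -798, and d mod 4 = 2.
d = 2 mod 4, not 1 (O_K = Z[sqrt(d)]), so disc(K) = 4d = 4 * (-798) = -3192

-3192


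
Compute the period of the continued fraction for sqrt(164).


Run the CF algorithm for sqrt(164).
a_0 = floor(sqrt(164)) = 12; set m_0=0, q_0=1.
Recurrence: m' = q*a - m,  q' = (d - m'^2)/q,  a' = floor((a_0 + m')/q').
  step 1: m=12, q=20, a=1
  step 2: m=8, q=5, a=4
  step 3: m=12, q=4, a=6
  step 4: m=12, q=5, a=4
  step 5: m=8, q=20, a=1
  step 6: m=12, q=1, a=24
a_6 = 2*a_0 = 24, so the period closes here.
sqrt(164) = [12; 1, 4, 6, 4, 1, 24]
Period length = 6

6


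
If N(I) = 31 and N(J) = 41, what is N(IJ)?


N(IJ) = N(I) * N(J)
= 31 * 41
= 1271

1271


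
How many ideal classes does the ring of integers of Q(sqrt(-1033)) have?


K = Q(sqrt(-1033)). d mod 4 = 3, so D = disc(K) = 4d = -4132
h(K) equals the number of primitive reduced positive-definite forms (a, b, c) = a*x^2 + b*x*y + c*y^2 with b^2 - 4ac = D,
where reduced means |b| <= a <= c, with b >= 0 whenever |b| = a or a = c, and primitive means gcd(a, b, c) = 1.
Reduced forces 3a^2 <= |D| = 4132, so 1 <= a <= 37; b must have the parity of D, and c = (b^2 - D)/(4a) must be an integer >= a.
Enumerate a = 1..37, b in [-a, a]:
  a=1: (1, 0, 1033)  [1]
  a=2: (2, 2, 517)  [1]
  a=3..10: none
  a=11: (11, -2, 94), (11, 2, 94)  [2]
  a=12..16: none
  a=17: (17, -4, 61), (17, 4, 61)  [2]
  a=18..21: none
  a=22: (22, -2, 47), (22, 2, 47)  [2]
  a=23: (23, -10, 46), (23, 10, 46)  [2]
  a=24..33: none
  a=34: (34, -30, 37), (34, 30, 37)  [2]
  a=35..37: none
Total reduced forms: 1 + 1 + 2 + 2 + 2 + 2 + 2 = 12
h = 12

12


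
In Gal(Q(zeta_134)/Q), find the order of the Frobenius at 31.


The Frobenius at p in Gal(Q(zeta_n)/Q) = (Z/nZ)* is the class of p, so its order is ord_134(31), the smallest k >= 1 with 31^k = 1 mod 134.
n = 134 = 2 * 67, phi(134) = 66; the order divides phi(n).
Divisors of 66: 1, 2, 3, 6, 11, 22, 33, 66
Repeated squaring mod 134: 31^1 = 31, 31^2 = 23, 31^4 = 127, 31^8 = 49, 31^16 = 123, 31^32 = 121, 31^64 = 35
Test divisors in increasing order:
  k=1: 31^1 = 31 mod 134
  k=2: 31^2 = 23 mod 134
  k=3: 31^3 = 23 * 31 = 43 mod 134
  k=6: 31^6 = 127 * 23 = 107 mod 134
  k=11: 31^11 = 49 * 23 * 31 = 97 mod 134
  k=22: 31^22 = 123 * 127 * 23 = 29 mod 134
  k=33: 31^33 = 121 * 31 = 133 mod 134
  k=66: 31^66 = 35 * 23 = 1 mod 134  <- first divisor giving 1
Order = 66

66


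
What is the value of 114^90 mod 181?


p = 181 is prime and the exponent is (p-1)/2 = 90, so by Euler's criterion 114^90 = (114/181) = +1 or -1 mod 181.
Compute by square-and-multiply:
  90 = 64 + 16 + 8 + 2 (binary 1011010)
  Repeated squaring mod 181: 114^1 = 114, 114^2 = 145, 114^4 = 29, 114^8 = 117, 114^16 = 114, 114^32 = 145, 114^64 = 29
  114^90 = 114^64 * 114^16 * 114^8 * 114^2 = 29 * 114 * 117 * 145 mod 181
    29 * 114 = 3306 = 48 mod 181
    48 * 117 = 5616 = 5 mod 181
    5 * 145 = 725 = 1 mod 181
  114^90 = 1 mod 181
Result 1: 114 is a quadratic residue mod 181.
114^90 mod 181 = 1

1


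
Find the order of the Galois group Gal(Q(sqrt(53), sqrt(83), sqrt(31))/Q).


The 3 square roots of distinct primes are multiplicatively independent over Q,
so [K:Q] = 2^3 and Gal(K/Q) is isomorphic to (Z/2Z)^3.
|Gal| = 2^3 = 8

8


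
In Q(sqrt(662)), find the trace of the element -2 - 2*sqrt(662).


Tr(a + b*sqrt(d)) = (a + b*sqrt(d)) + (a - b*sqrt(d)) = 2a
= 2 * (-2)
= -4

-4


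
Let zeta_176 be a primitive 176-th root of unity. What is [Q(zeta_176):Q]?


The degree equals Euler's totient phi(176).
176 = 2^4 * 11
phi(176) = 80

80


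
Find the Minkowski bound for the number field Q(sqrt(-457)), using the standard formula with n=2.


d = -457, d mod 4 = 3, so disc(K) = 4d = -1828; |disc(K)| = 1828
Imaginary quadratic field, so n = 2, s = r2 = 1, r1 = 0
M = (n!/n^n) * (4/pi)^s * sqrt(|disc(K)|) = (2!/2^2) * (4/pi)^1 * sqrt(1828)
= 0.5 * 1.273240 * 42.755117
= 27.2188

27.2188


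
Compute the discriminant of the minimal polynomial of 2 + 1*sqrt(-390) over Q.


The element 2 + 1*sqrt(-390) has minimal polynomial:
x^2 - 4*x + 394
Discriminant = (-4)^2 - 4*(394)
= 16 - 1576
= -1560

-1560


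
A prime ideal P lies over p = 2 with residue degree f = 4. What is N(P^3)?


N(P^a) = p^(a*f)
= 2^(3*4)
= 2^12
= 4096

4096


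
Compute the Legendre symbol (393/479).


p = 479 is prime, so compute (393/479) with the reciprocity algorithm (Jacobi-symbol steps: pull out 2s via (2/n), flip via reciprocity, reduce):
  reciprocity: (393/479) -> +(479/393)
  reduce: (86/393)
  pull out 2: (2/393) = +1  (since 393 mod 8 = 1)
  reciprocity: (43/393) -> +(393/43)
  reduce: (6/43)
  pull out 2: (2/43) = -1  (since 43 mod 8 = 3)
  reciprocity: (3/43) -> -(43/3)
  reduce: (1/3)
  (1/3) = 1
Product of signs = 1
(393/479) = 1

1


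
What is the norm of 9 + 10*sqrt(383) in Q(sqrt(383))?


N(a + b*sqrt(d)) = a^2 - d*b^2
= (9)^2 - (383)*(10)^2
= 81 - 38300
= -38219

-38219


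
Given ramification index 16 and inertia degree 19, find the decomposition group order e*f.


|D_P| = e * f
= 16 * 19
= 304

304


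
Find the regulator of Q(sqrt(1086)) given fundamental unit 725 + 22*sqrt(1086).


epsilon = 725 + 22*sqrt(1086)
= 1449.9993
R = ln(1449.9993)
= 7.2793

7.2793


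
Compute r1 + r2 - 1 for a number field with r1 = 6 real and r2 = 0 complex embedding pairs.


By Dirichlet's unit theorem:
rank = r1 + r2 - 1
= 6 + 0 - 1
= 5

5


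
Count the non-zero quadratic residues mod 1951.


For prime p, the number of non-zero quadratic residues is (p-1)/2.
= (1951-1)/2
= 975

975


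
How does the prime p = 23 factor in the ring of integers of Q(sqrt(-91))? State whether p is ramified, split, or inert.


K = Q(sqrt(-91)). Since d mod 4 = 1, disc(K) = -91.
Check p | disc: -91 mod 23 = 1.
p does not divide disc. Compute Legendre symbol (d/p):
1^((23-1)/2) mod 23 = 1
(d/p) = 1, so p splits: (p) = P*P' with e=1, f=1, g=2.
Therefore p is split.

split


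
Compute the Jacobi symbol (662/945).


Compute (662/945) via quadratic reciprocity:
  pull out 2: (2/945) = +1  (since 945 mod 8 = 1)
  reciprocity: (331/945) -> +(945/331)
  reduce: (283/331)
  reciprocity: (283/331) -> -(331/283)
  reduce: (48/283)
  pull out 2: (2/283) = -1  (since 283 mod 8 = 3)
  pull out 2: (2/283) = -1  (since 283 mod 8 = 3)
  pull out 2: (2/283) = -1  (since 283 mod 8 = 3)
  pull out 2: (2/283) = -1  (since 283 mod 8 = 3)
  reciprocity: (3/283) -> -(283/3)
  reduce: (1/3)
  (1/3) = 1
Product of signs = 1

1


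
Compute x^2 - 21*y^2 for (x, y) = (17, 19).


x^2 - d*y^2
= 17^2 - 21*19^2
= 289 - 7581
= -7292

-7292


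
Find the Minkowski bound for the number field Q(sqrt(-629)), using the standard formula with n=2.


d = -629, d mod 4 = 3, so disc(K) = 4d = -2516; |disc(K)| = 2516
Imaginary quadratic field, so n = 2, s = r2 = 1, r1 = 0
M = (n!/n^n) * (4/pi)^s * sqrt(|disc(K)|) = (2!/2^2) * (4/pi)^1 * sqrt(2516)
= 0.5 * 1.273240 * 50.159745
= 31.9327

31.9327


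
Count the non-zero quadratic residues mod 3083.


For prime p, the number of non-zero quadratic residues is (p-1)/2.
= (3083-1)/2
= 1541

1541


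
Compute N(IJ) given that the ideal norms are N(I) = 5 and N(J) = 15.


N(IJ) = N(I) * N(J)
= 5 * 15
= 75

75


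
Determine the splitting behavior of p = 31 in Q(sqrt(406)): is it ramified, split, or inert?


K = Q(sqrt(406)). Since d mod 4 = 2, disc(K) = 1624.
Check p | disc: 1624 mod 31 = 12.
p does not divide disc. Compute Legendre symbol (d/p):
3^((31-1)/2) mod 31 = -1
(d/p) = -1, so p is inert: (p) stays prime with e=1, f=2, g=1.
Therefore p is inert.

inert


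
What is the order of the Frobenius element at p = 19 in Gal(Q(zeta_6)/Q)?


The Frobenius at p in Gal(Q(zeta_n)/Q) = (Z/nZ)* is the class of p, so its order is ord_6(19), the smallest k >= 1 with 19^k = 1 mod 6.
n = 6 = 2 * 3, phi(6) = 2; the order divides phi(n).
Divisors of 2: 1, 2
Repeated squaring mod 6: 19^1 = 1, 19^2 = 1
Test divisors in increasing order:
  k=1: 19^1 = 1 mod 6  <- first divisor giving 1
Order = 1

1


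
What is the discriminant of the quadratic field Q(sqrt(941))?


For K = Q(sqrt(d)) with d squarefree: disc(K) = d if d = 1 mod 4, and disc(K) = 4d if d = 2 or 3 mod 4.
Here d = 941, and d mod 4 = 1.
d = 1 mod 4 (O_K = Z[(1+sqrt(d))/2]), so disc(K) = d = 941

941


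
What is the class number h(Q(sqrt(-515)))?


K = Q(sqrt(-515)). d mod 4 = 1, so D = disc(K) = d = -515
h(K) equals the number of primitive reduced positive-definite forms (a, b, c) = a*x^2 + b*x*y + c*y^2 with b^2 - 4ac = D,
where reduced means |b| <= a <= c, with b >= 0 whenever |b| = a or a = c, and primitive means gcd(a, b, c) = 1.
Reduced forces 3a^2 <= |D| = 515, so 1 <= a <= 13; b must have the parity of D, and c = (b^2 - D)/(4a) must be an integer >= a.
Enumerate a = 1..13, b in [-a, a]:
  a=1: (1, 1, 129)  [1]
  a=2: none
  a=3: (3, -1, 43), (3, 1, 43)  [2]
  a=4: none
  a=5: (5, 5, 27)  [1]
  a=6..8: none
  a=9: (9, -5, 15), (9, 5, 15)  [2]
  a=10..13: none
Total reduced forms: 1 + 2 + 1 + 2 = 6
h = 6

6


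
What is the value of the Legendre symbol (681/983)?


p = 983 is prime, so compute (681/983) with the reciprocity algorithm (Jacobi-symbol steps: pull out 2s via (2/n), flip via reciprocity, reduce):
  reciprocity: (681/983) -> +(983/681)
  reduce: (302/681)
  pull out 2: (2/681) = +1  (since 681 mod 8 = 1)
  reciprocity: (151/681) -> +(681/151)
  reduce: (77/151)
  reciprocity: (77/151) -> +(151/77)
  reduce: (74/77)
  pull out 2: (2/77) = -1  (since 77 mod 8 = 5)
  reciprocity: (37/77) -> +(77/37)
  reduce: (3/37)
  reciprocity: (3/37) -> +(37/3)
  reduce: (1/3)
  (1/3) = 1
Product of signs = -1
(681/983) = -1

-1


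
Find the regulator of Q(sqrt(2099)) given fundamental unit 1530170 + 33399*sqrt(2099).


epsilon = 1530170 + 33399*sqrt(2099)
= 3.0603e+06
R = ln(3.0603e+06)
= 14.9340

14.9340


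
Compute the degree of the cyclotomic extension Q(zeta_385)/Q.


The degree equals Euler's totient phi(385).
385 = 5 * 7 * 11
phi(385) = 240

240


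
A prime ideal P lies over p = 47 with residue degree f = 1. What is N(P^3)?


N(P^a) = p^(a*f)
= 47^(3*1)
= 47^3
= 103823

103823


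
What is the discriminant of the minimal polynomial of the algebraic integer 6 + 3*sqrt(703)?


The element 6 + 3*sqrt(703) has minimal polynomial:
x^2 - 12*x - 6291
Discriminant = (-12)^2 - 4*(-6291)
= 144 + 25164
= 25308

25308


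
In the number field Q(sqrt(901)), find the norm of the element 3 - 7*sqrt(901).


N(a + b*sqrt(d)) = a^2 - d*b^2
= (3)^2 - (901)*(-7)^2
= 9 - 44149
= -44140

-44140


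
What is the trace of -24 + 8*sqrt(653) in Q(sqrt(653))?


Tr(a + b*sqrt(d)) = (a + b*sqrt(d)) + (a - b*sqrt(d)) = 2a
= 2 * (-24)
= -48

-48


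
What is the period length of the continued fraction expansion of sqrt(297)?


Run the CF algorithm for sqrt(297).
a_0 = floor(sqrt(297)) = 17; set m_0=0, q_0=1.
Recurrence: m' = q*a - m,  q' = (d - m'^2)/q,  a' = floor((a_0 + m')/q').
  step 1: m=17, q=8, a=4
  step 2: m=15, q=9, a=3
  step 3: m=12, q=17, a=1
  step 4: m=5, q=16, a=1
  step 5: m=11, q=11, a=2
  step 6: m=11, q=16, a=1
  step 7: m=5, q=17, a=1
  step 8: m=12, q=9, a=3
  step 9: m=15, q=8, a=4
  step 10: m=17, q=1, a=34
a_10 = 2*a_0 = 34, so the period closes here.
sqrt(297) = [17; 4, 3, 1, 1, 2, 1, 1, 3, 4, 34]
Period length = 10

10


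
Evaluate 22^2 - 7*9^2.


x^2 - d*y^2
= 22^2 - 7*9^2
= 484 - 567
= -83

-83


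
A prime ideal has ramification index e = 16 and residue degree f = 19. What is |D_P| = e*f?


|D_P| = e * f
= 16 * 19
= 304

304


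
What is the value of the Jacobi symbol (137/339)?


Compute (137/339) via quadratic reciprocity:
  reciprocity: (137/339) -> +(339/137)
  reduce: (65/137)
  reciprocity: (65/137) -> +(137/65)
  reduce: (7/65)
  reciprocity: (7/65) -> +(65/7)
  reduce: (2/7)
  pull out 2: (2/7) = +1  (since 7 mod 8 = 7)
  (1/7) = 1
Product of signs = 1

1


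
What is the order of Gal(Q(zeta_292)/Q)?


|Gal(Q(zeta_292)/Q)| = phi(292)
= 144

144


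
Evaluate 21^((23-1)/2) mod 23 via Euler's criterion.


p = 23 is prime and the exponent is (p-1)/2 = 11, so by Euler's criterion 21^11 = (21/23) = +1 or -1 mod 23.
Compute by square-and-multiply:
  11 = 8 + 2 + 1 (binary 1011)
  Repeated squaring mod 23: 21^1 = 21, 21^2 = 4, 21^4 = 16, 21^8 = 3
  21^11 = 21^8 * 21^2 * 21^1 = 3 * 4 * 21 mod 23
    3 * 4 = 12 = 12 mod 23
    12 * 21 = 252 = 22 mod 23
  21^11 = 22 mod 23
Result 22 = p - 1 = -1 mod 23: 21 is a quadratic non-residue mod 23. As a residue in [0, p-1] the value is 22.
21^11 mod 23 = 22

22


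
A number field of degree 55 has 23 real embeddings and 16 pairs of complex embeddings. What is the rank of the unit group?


By Dirichlet's unit theorem:
rank = r1 + r2 - 1
= 23 + 16 - 1
= 38

38


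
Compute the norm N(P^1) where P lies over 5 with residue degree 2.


N(P^a) = p^(a*f)
= 5^(1*2)
= 5^2
= 25

25


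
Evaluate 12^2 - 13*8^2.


x^2 - d*y^2
= 12^2 - 13*8^2
= 144 - 832
= -688

-688


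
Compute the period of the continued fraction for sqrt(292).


Run the CF algorithm for sqrt(292).
a_0 = floor(sqrt(292)) = 17; set m_0=0, q_0=1.
Recurrence: m' = q*a - m,  q' = (d - m'^2)/q,  a' = floor((a_0 + m')/q').
  step 1: m=17, q=3, a=11
  step 2: m=16, q=12, a=2
  step 3: m=8, q=19, a=1
  step 4: m=11, q=9, a=3
  step 5: m=16, q=4, a=8
  step 6: m=16, q=9, a=3
  step 7: m=11, q=19, a=1
  step 8: m=8, q=12, a=2
  step 9: m=16, q=3, a=11
  step 10: m=17, q=1, a=34
a_10 = 2*a_0 = 34, so the period closes here.
sqrt(292) = [17; 11, 2, 1, 3, 8, 3, 1, 2, 11, 34]
Period length = 10

10


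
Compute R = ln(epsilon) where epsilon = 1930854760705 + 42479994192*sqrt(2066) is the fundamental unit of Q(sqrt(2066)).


epsilon = 1930854760705 + 42479994192*sqrt(2066)
= 3.8617e+12
R = ln(3.8617e+12)
= 28.9821

28.9821


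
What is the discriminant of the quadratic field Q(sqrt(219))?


For K = Q(sqrt(d)) with d squarefree: disc(K) = d if d = 1 mod 4, and disc(K) = 4d if d = 2 or 3 mod 4.
Here d = 219, and d mod 4 = 3.
d = 3 mod 4, not 1 (O_K = Z[sqrt(d)]), so disc(K) = 4d = 4 * (219) = 876

876


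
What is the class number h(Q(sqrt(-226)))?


K = Q(sqrt(-226)). d mod 4 = 2, so D = disc(K) = 4d = -904
h(K) equals the number of primitive reduced positive-definite forms (a, b, c) = a*x^2 + b*x*y + c*y^2 with b^2 - 4ac = D,
where reduced means |b| <= a <= c, with b >= 0 whenever |b| = a or a = c, and primitive means gcd(a, b, c) = 1.
Reduced forces 3a^2 <= |D| = 904, so 1 <= a <= 17; b must have the parity of D, and c = (b^2 - D)/(4a) must be an integer >= a.
Enumerate a = 1..17, b in [-a, a]:
  a=1: (1, 0, 226)  [1]
  a=2: (2, 0, 113)  [1]
  a=3..4: none
  a=5: (5, -4, 46), (5, 4, 46)  [2]
  a=6..9: none
  a=10: (10, -4, 23), (10, 4, 23)  [2]
  a=11: (11, -8, 22), (11, 8, 22)  [2]
  a=12..17: none
Total reduced forms: 1 + 1 + 2 + 2 + 2 = 8
h = 8

8


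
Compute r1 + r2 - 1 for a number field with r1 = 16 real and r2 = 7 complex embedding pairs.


By Dirichlet's unit theorem:
rank = r1 + r2 - 1
= 16 + 7 - 1
= 22

22


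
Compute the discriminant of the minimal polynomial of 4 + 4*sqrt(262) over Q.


The element 4 + 4*sqrt(262) has minimal polynomial:
x^2 - 8*x - 4176
Discriminant = (-8)^2 - 4*(-4176)
= 64 + 16704
= 16768

16768


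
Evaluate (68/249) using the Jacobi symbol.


Compute (68/249) via quadratic reciprocity:
  pull out 2: (2/249) = +1  (since 249 mod 8 = 1)
  pull out 2: (2/249) = +1  (since 249 mod 8 = 1)
  reciprocity: (17/249) -> +(249/17)
  reduce: (11/17)
  reciprocity: (11/17) -> +(17/11)
  reduce: (6/11)
  pull out 2: (2/11) = -1  (since 11 mod 8 = 3)
  reciprocity: (3/11) -> -(11/3)
  reduce: (2/3)
  pull out 2: (2/3) = -1  (since 3 mod 8 = 3)
  (1/3) = 1
Product of signs = -1

-1


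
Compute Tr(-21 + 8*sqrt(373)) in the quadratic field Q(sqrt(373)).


Tr(a + b*sqrt(d)) = (a + b*sqrt(d)) + (a - b*sqrt(d)) = 2a
= 2 * (-21)
= -42

-42


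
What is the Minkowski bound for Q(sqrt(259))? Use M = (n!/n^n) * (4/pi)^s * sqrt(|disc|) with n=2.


d = 259, d mod 4 = 3, so disc(K) = 4d = 1036; |disc(K)| = 1036
Real quadratic field, so n = 2, s = r2 = 0, r1 = 2
M = (n!/n^n) * (4/pi)^s * sqrt(|disc(K)|) = (2!/2^2) * (4/pi)^0 * sqrt(1036)
= 0.5 * 1.000000 * 32.186954
= 16.0935

16.0935


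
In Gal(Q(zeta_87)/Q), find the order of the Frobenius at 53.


The Frobenius at p in Gal(Q(zeta_n)/Q) = (Z/nZ)* is the class of p, so its order is ord_87(53), the smallest k >= 1 with 53^k = 1 mod 87.
n = 87 = 3 * 29, phi(87) = 56; the order divides phi(n).
Divisors of 56: 1, 2, 4, 7, 8, 14, 28, 56
Repeated squaring mod 87: 53^1 = 53, 53^2 = 25, 53^4 = 16, 53^8 = 82, 53^16 = 25, 53^32 = 16
Test divisors in increasing order:
  k=1: 53^1 = 53 mod 87
  k=2: 53^2 = 25 mod 87
  k=4: 53^4 = 16 mod 87
  k=7: 53^7 = 16 * 25 * 53 = 59 mod 87
  k=8: 53^8 = 82 mod 87
  k=14: 53^14 = 82 * 16 * 25 = 1 mod 87  <- first divisor giving 1
Order = 14

14
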